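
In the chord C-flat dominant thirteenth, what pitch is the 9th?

D-flat

C-flat dominant thirteenth is built on C-flat; its 9th is a major 9th above the root.
A second above C uses the letter D, and the major 9th above C-flat is D-flat.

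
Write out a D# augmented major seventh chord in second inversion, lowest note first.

A## C## D# F##

D# augmented major seventh = D#–F##–A##–C##; second inversion → fifth (A##) lowest.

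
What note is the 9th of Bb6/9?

C

Root of Bb6/9 = B♭. The 9th is a major 9th: B♭ up a major 9th → C.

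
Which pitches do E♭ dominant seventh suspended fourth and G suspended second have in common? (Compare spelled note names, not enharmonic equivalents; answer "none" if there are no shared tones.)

E♭ dominant seventh suspended fourth: E-flat A-flat B-flat D-flat
G suspended second: G A D
Common to both → none.

none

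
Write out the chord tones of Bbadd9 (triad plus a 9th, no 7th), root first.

Bb D F C

Bbadd9: added-ninth on Bb.
Root: Bb
Major 3rd (3rd): D
Perfect 5th (5th): F
Major 9th (9th): C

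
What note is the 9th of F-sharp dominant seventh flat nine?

F-sharp dominant seventh flat nine is built on F♯; its 9th is a minor 9th above the root.
A second above F uses the letter G, and the minor 9th above F♯ is G.

G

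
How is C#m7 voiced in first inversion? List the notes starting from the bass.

In root position, C#m7 is C#–E–G#–B.
First inversion puts the third (E) in the bass.

E – G# – B – C#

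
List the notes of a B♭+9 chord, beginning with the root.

Root Bb, quality dominant ninth sharp five:
- root: Bb
- major 3rd: D
- augmented 5th: F#
- minor 7th: Ab
- major 9th: C

Bb, D, F#, Ab, C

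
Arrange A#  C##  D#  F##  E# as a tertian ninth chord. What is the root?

Stacking in thirds gives D# – F## – A# – C## – E#, so D# is the root — D# major ninth.

D#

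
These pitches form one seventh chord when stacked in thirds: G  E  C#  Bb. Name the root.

C#

Arranged so that each adjacent pair is a third by letter name: C# – E – G – Bb.
The bottom of that stack, C#, is the root (this is C# diminished seventh).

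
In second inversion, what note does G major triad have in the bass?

G major triad = G–B–D. Second inversion → fifth in the bass = D.

D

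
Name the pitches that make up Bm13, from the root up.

B – D – F# – A – C# – E – G#

Root B, quality minor thirteenth:
- root: B
- minor 3rd: D
- perfect 5th: F#
- minor 7th: A
- major 9th: C#
- perfect 11th: E
- major 13th: G#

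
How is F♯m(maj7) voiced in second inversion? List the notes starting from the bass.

In root position, F♯m(maj7) is F#–A–C#–E#.
Second inversion puts the fifth (C#) in the bass.

C# E# F# A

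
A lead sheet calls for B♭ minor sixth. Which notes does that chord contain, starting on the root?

B♭ minor sixth is a minor sixth built on Bb.
- root: Bb
- minor 3rd: Db
- perfect 5th: F
- major 6th: G

Bb, Db, F, G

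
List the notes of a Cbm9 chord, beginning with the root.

Root Cb, quality minor ninth:
- root: Cb
- minor 3rd: Ebb
- perfect 5th: Gb
- minor 7th: Bbb
- major 9th: Db

Cb, Ebb, Gb, Bbb, Db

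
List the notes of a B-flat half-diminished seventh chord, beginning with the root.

Bb, Db, Fb, Ab

B-flat half-diminished seventh is a half-diminished seventh built on Bb.
Root: Bb
Minor 3rd (3rd): Db
Diminished 5th (5th): Fb
Minor 7th (7th): Ab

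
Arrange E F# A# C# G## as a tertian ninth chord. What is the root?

Arranged so that each adjacent pair is a third by letter name: F# – A# – C# – E – G##.
The bottom of that stack, F#, is the root (this is F# dominant seventh sharp nine).

F#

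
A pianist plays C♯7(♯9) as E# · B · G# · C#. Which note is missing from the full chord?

D##

The full C♯7(♯9) chord is C#, E#, G#, B, D##.
Comparing with the voicing, the augmented 9th (9th) — D## — is absent.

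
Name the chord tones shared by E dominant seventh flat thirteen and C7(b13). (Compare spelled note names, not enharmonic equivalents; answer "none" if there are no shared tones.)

E – C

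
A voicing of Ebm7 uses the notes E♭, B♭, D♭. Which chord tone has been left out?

G♭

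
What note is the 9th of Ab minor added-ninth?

Bb

Root of Ab minor added-ninth = Ab. The 9th is a major 9th: Ab up a major 9th → Bb.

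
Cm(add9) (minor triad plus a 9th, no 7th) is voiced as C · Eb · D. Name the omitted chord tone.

The full Cm(add9) chord is C, Eb, G, D.
Comparing with the voicing, the perfect 5th (5th) — G — is absent.

G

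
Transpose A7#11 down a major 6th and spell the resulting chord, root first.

C, E, G, Bb, F#

Transposed root: A → C (major 6th down). So we spell C dominant seventh sharp eleven:
- root: C
- major 3rd: E
- perfect 5th: G
- minor 7th: Bb
- augmented 11th: F#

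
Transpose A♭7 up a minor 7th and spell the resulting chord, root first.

Gb, Bb, Db, Fb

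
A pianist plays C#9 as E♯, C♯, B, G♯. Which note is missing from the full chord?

D♯

The full C#9 chord is C♯, E♯, G♯, B, D♯.
Comparing with the voicing, the major 9th (9th) — D♯ — is absent.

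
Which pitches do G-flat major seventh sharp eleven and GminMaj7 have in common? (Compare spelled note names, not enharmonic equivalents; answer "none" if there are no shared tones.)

Bb

G-flat major seventh sharp eleven = Gb, Bb, Db, F, C.
GminMaj7 = G, Bb, D, F#.
Shared: Bb.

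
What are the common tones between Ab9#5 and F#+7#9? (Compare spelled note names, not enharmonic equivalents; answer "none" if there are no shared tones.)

E

Ab9#5: Ab C E Gb Bb
F#+7#9: F# A# C## E G##
Common to both → E.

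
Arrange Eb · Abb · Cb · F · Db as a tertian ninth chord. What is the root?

Stacking in thirds gives Db – F – Abb – Cb – Eb, so Db is the root — Db dominant ninth flat five.

Db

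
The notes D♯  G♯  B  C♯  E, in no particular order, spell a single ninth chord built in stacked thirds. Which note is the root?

C♯

Arranged so that each adjacent pair is a third by letter name: C♯ – E – G♯ – B – D♯.
The bottom of that stack, C♯, is the root (this is C♯ minor ninth).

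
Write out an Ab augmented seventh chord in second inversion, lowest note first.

E, Gb, Ab, C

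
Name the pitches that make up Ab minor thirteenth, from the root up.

A-flat  C-flat  E-flat  G-flat  B-flat  D-flat  F

Root A-flat, quality minor thirteenth:
root → A-flat
3rd (minor 3rd) → C-flat
5th (perfect 5th) → E-flat
7th (minor 7th) → G-flat
9th (major 9th) → B-flat
11th (perfect 11th) → D-flat
13th (major 13th) → F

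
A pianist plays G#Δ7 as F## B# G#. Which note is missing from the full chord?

The full G#Δ7 chord is G#, B#, D#, F##.
Comparing with the voicing, the perfect 5th (5th) — D# — is absent.

D#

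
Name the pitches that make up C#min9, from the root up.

C♯ – E – G♯ – B – D♯

C#min9 is a minor ninth built on C♯.
root → C♯
3rd (minor 3rd) → E
5th (perfect 5th) → G♯
7th (minor 7th) → B
9th (major 9th) → D♯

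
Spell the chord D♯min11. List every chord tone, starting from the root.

Root D#, quality minor eleventh:
root → D#
3rd (minor 3rd) → F#
5th (perfect 5th) → A#
7th (minor 7th) → C#
9th (major 9th) → E#
11th (perfect 11th) → G#

D#  F#  A#  C#  E#  G#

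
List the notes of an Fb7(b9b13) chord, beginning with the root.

Root Fb, quality dominant seventh flat nine flat thirteen:
root → Fb
3rd (major 3rd) → Ab
5th (perfect 5th) → Cb
7th (minor 7th) → Ebb
9th (minor 9th) → Gbb
13th (minor 13th) → Dbb

Fb Ab Cb Ebb Gbb Dbb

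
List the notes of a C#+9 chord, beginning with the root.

C#, E#, G##, B, D#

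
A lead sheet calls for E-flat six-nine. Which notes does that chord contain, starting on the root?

E-flat – G – B-flat – C – F

E-flat six-nine: six-nine on E-flat.
Root: E-flat
Major 3rd (3rd): G
Perfect 5th (5th): B-flat
Major 6th (6th): C
Major 9th (9th): F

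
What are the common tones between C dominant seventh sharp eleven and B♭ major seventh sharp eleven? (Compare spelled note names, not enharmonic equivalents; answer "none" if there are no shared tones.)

E  B-flat

C dominant seventh sharp eleven = C, E, G, B-flat, F-sharp.
B♭ major seventh sharp eleven = B-flat, D, F, A, E.
Shared: E, B-flat.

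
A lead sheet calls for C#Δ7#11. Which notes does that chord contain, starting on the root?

C#Δ7#11: major seventh sharp eleven on C#.
root → C#
3rd (major 3rd) → E#
5th (perfect 5th) → G#
7th (major 7th) → B#
11th (augmented 11th) → F##

C#  E#  G#  B#  F##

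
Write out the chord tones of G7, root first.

G, B, D, F

G7 is a dominant seventh built on G.
- root: G
- major 3rd: B
- perfect 5th: D
- minor 7th: F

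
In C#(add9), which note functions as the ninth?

D♯

Root of C#(add9) = C♯. The 9th is a major 9th: C♯ up a major 9th → D♯.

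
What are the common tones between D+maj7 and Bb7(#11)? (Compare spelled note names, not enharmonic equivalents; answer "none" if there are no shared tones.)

D+maj7 = D, F#, A#, C#.
Bb7(#11) = Bb, D, F, Ab, E.
Shared: D.

D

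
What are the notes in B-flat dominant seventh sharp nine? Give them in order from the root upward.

B-flat D F A-flat C-sharp

B-flat dominant seventh sharp nine is a dominant seventh sharp nine built on B-flat.
Root: B-flat
Major 3rd (3rd): D
Perfect 5th (5th): F
Minor 7th (7th): A-flat
Augmented 9th (9th): C-sharp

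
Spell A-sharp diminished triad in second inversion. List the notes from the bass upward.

In root position, A-sharp diminished triad is A-sharp–C-sharp–E.
Second inversion puts the fifth (E) in the bass.

E, A-sharp, C-sharp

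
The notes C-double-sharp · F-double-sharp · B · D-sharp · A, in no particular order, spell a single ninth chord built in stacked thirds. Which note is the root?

Arranged so that each adjacent pair is a third by letter name: B – D-sharp – F-double-sharp – A – C-double-sharp.
The bottom of that stack, B, is the root (this is B dominant seventh sharp nine sharp five).

B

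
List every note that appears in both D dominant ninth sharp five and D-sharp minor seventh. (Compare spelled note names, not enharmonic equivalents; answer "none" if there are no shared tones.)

D dominant ninth sharp five: D F-sharp A-sharp C E
D-sharp minor seventh: D-sharp F-sharp A-sharp C-sharp
Common to both → F-sharp, A-sharp.

F-sharp A-sharp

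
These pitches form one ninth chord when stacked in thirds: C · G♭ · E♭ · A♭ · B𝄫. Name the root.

Stacking in thirds gives A♭ – C – E♭ – G♭ – B𝄫, so A♭ is the root — A♭ dominant seventh flat nine.

A♭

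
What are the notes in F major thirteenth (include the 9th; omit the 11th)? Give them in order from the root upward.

F major thirteenth is a major thirteenth built on F.
F — root
A — major 3rd
C — perfect 5th
E — major 7th
G — major 9th
D — major 13th

F, A, C, E, G, D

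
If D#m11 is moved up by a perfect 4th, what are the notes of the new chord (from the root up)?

A perfect 4th up from D♯ is G♯, so the new chord is G♯ minor eleventh.
root → G♯
3rd (minor 3rd) → B
5th (perfect 5th) → D♯
7th (minor 7th) → F♯
9th (major 9th) → A♯
11th (perfect 11th) → C♯

G♯ B D♯ F♯ A♯ C♯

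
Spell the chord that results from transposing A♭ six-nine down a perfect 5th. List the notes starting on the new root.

A perfect 5th down from A-flat is D-flat, so the new chord is D-flat six-nine.
Root: D-flat
Major 3rd (3rd): F
Perfect 5th (5th): A-flat
Major 6th (6th): B-flat
Major 9th (9th): E-flat

D-flat – F – A-flat – B-flat – E-flat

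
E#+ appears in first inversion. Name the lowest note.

G##

E#+ = E#–G##–B##. First inversion → third in the bass = G##.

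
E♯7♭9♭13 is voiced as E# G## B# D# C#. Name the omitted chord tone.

E♯7♭9♭13 = E#, G##, B#, D#, F#, C#. The voicing lacks the 9th (minor 9th), F#.

F#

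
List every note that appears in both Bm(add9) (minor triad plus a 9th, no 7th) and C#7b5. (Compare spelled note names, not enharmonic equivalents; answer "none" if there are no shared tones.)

B C#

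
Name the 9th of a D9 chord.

E

Root of D9 = D. The 9th is a major 9th: D up a major 9th → E.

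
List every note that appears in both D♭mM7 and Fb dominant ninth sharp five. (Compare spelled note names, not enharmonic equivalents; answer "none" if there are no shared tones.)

D♭mM7 = Db, Fb, Ab, C.
Fb dominant ninth sharp five = Fb, Ab, C, Ebb, Gb.
Shared: Fb, Ab, C.

Fb Ab C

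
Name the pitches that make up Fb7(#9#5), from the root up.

Fb  Ab  C  Ebb  G

Fb7(#9#5) is a dominant seventh sharp nine sharp five built on Fb.
Fb — root
Ab — major 3rd
C — augmented 5th
Ebb — minor 7th
G — augmented 9th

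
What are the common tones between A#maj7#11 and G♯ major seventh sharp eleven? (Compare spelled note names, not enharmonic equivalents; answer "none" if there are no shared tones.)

A#maj7#11 = A#, C##, E#, G##, D##.
G♯ major seventh sharp eleven = G#, B#, D#, F##, C##.
Shared: C##.

C##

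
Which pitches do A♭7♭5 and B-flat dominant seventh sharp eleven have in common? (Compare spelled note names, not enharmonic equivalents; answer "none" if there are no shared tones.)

A♭

A♭7♭5 = A♭, C, E𝄫, G♭.
B-flat dominant seventh sharp eleven = B♭, D, F, A♭, E.
Shared: A♭.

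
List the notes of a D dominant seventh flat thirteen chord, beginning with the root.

D  F-sharp  A  C  B-flat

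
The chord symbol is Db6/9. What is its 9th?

Db6/9 is built on Db; its 9th is a major 9th above the root.
A second above D uses the letter E, and the major 9th above Db is Eb.

Eb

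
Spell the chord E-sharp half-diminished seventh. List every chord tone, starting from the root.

Root E#, quality half-diminished seventh:
E# — root
G# — minor 3rd
B — diminished 5th
D# — minor 7th

E#, G#, B, D#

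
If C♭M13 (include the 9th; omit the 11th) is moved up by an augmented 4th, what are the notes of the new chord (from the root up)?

Cb up an augmented 4th → F. New chord: F major thirteenth.
Root: F
Major 3rd (3rd): A
Perfect 5th (5th): C
Major 7th (7th): E
Major 9th (9th): G
Major 13th (13th): D

F – A – C – E – G – D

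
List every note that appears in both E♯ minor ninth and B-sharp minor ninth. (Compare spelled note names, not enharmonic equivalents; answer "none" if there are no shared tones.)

E♯ minor ninth = E-sharp, G-sharp, B-sharp, D-sharp, F-double-sharp.
B-sharp minor ninth = B-sharp, D-sharp, F-double-sharp, A-sharp, C-double-sharp.
Shared: B-sharp, D-sharp, F-double-sharp.

B-sharp  D-sharp  F-double-sharp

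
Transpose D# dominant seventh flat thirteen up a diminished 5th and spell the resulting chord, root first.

A C-sharp E G F

D-sharp up a diminished 5th → A. New chord: A dominant seventh flat thirteen.
A — root
C-sharp — major 3rd
E — perfect 5th
G — minor 7th
F — minor 13th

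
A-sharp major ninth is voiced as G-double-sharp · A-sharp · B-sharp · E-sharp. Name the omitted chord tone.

C-double-sharp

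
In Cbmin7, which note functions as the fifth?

Gb

Cbmin7 is built on Cb; its 5th is a perfect 5th above the root.
A fifth above C uses the letter G, and the perfect 5th above Cb is Gb.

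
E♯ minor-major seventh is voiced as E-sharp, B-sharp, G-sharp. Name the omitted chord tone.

D-double-sharp

E♯ minor-major seventh = E-sharp, G-sharp, B-sharp, D-double-sharp. The voicing lacks the 7th (major 7th), D-double-sharp.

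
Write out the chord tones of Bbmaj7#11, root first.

Bb – D – F – A – E

Bbmaj7#11 is a major seventh sharp eleven built on Bb.
root → Bb
3rd (major 3rd) → D
5th (perfect 5th) → F
7th (major 7th) → A
11th (augmented 11th) → E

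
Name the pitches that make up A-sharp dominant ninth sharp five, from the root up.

A-sharp dominant ninth sharp five is a dominant ninth sharp five built on A#.
A# — root
C## — major 3rd
E## — augmented 5th
G# — minor 7th
B# — major 9th

A#, C##, E##, G#, B#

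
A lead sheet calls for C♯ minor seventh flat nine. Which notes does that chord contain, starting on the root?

C♯ minor seventh flat nine is a minor seventh flat nine built on C-sharp.
- root: C-sharp
- minor 3rd: E
- perfect 5th: G-sharp
- minor 7th: B
- minor 9th: D

C-sharp, E, G-sharp, B, D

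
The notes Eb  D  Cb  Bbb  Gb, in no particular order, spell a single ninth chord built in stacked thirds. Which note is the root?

Stacking in thirds gives Cb – Eb – Gb – Bbb – D, so Cb is the root — Cb dominant seventh sharp nine.

Cb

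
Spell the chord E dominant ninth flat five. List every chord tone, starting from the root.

E – G-sharp – B-flat – D – F-sharp

Root E, quality dominant ninth flat five:
Root: E
Major 3rd (3rd): G-sharp
Diminished 5th (5th): B-flat
Minor 7th (7th): D
Major 9th (9th): F-sharp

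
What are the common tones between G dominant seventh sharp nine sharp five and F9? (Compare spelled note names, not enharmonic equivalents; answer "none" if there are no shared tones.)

G dominant seventh sharp nine sharp five = G, B, D#, F, A#.
F9 = F, A, C, Eb, G.
Shared: G, F.

G F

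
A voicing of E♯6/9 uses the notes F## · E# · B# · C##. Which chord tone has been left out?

G##

The full E♯6/9 chord is E#, G##, B#, C##, F##.
Comparing with the voicing, the major 3rd (3rd) — G## — is absent.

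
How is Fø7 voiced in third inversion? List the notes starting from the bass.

In root position, Fø7 is F–Ab–Cb–Eb.
Third inversion puts the seventh (Eb) in the bass.

Eb  F  Ab  Cb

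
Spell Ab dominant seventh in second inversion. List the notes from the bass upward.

E-flat, G-flat, A-flat, C

In root position, Ab dominant seventh is A-flat–C–E-flat–G-flat.
Second inversion puts the fifth (E-flat) in the bass.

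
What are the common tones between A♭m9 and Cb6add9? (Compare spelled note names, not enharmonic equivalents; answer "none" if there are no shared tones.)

Ab  Cb  Eb  Gb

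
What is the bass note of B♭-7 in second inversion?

F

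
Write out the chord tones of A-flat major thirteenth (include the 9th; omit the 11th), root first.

A-flat  C  E-flat  G  B-flat  F

A-flat major thirteenth: major thirteenth on A-flat.
- root: A-flat
- major 3rd: C
- perfect 5th: E-flat
- major 7th: G
- major 9th: B-flat
- major 13th: F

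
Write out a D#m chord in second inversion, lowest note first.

A# D# F#

In root position, D#m is D#–F#–A#.
Second inversion puts the fifth (A#) in the bass.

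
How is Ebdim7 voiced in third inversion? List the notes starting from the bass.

Ebdim7 = Eb–Gb–Bbb–Dbb; third inversion → seventh (Dbb) lowest.

Dbb, Eb, Gb, Bbb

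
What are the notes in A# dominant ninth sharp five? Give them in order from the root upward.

A-sharp  C-double-sharp  E-double-sharp  G-sharp  B-sharp

Root A-sharp, quality dominant ninth sharp five:
A-sharp — root
C-double-sharp — major 3rd
E-double-sharp — augmented 5th
G-sharp — minor 7th
B-sharp — major 9th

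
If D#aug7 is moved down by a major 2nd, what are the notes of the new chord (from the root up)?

D# down a major 2nd → C#. New chord: C# augmented seventh.
- root: C#
- major 3rd: E#
- augmented 5th: G##
- minor 7th: B

C#  E#  G##  B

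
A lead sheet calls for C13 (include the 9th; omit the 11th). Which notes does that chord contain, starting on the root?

C E G Bb D A

C13 is a dominant thirteenth built on C.
root → C
3rd (major 3rd) → E
5th (perfect 5th) → G
7th (minor 7th) → Bb
9th (major 9th) → D
13th (major 13th) → A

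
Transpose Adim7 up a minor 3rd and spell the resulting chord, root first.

A minor 3rd up from A is C, so the new chord is C diminished seventh.
- root: C
- minor 3rd: Eb
- diminished 5th: Gb
- diminished 7th: Bbb

C – Eb – Gb – Bbb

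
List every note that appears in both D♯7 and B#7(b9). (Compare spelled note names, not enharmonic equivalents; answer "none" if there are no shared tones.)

F## – A# – C#

D♯7 = D#, F##, A#, C#.
B#7(b9) = B#, D##, F##, A#, C#.
Shared: F##, A#, C#.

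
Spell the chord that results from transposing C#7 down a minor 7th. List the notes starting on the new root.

D# F## A# C#

Transposed root: C# → D# (minor 7th down). So we spell D# dominant seventh:
Root: D#
Major 3rd (3rd): F##
Perfect 5th (5th): A#
Minor 7th (7th): C#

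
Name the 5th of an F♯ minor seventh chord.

C#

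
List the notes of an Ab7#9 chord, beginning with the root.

Root A♭, quality dominant seventh sharp nine:
- root: A♭
- major 3rd: C
- perfect 5th: E♭
- minor 7th: G♭
- augmented 9th: B

A♭, C, E♭, G♭, B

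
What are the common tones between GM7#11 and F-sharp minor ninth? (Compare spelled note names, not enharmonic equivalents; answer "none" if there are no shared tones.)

GM7#11 = G, B, D, F#, C#.
F-sharp minor ninth = F#, A, C#, E, G#.
Shared: F#, C#.

F# C#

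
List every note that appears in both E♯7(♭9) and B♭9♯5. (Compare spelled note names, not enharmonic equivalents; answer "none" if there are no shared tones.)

E♯7(♭9): E# G## B# D# F#
B♭9♯5: Bb D F# Ab C
Common to both → F#.

F#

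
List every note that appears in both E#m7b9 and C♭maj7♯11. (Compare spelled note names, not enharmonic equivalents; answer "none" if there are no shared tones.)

none

E#m7b9: E# G# B# D# F#
C♭maj7♯11: Cb Eb Gb Bb F
Common to both → none.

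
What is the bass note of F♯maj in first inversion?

F♯maj in root position is F#–A#–C#.
First inversion places the third in the bass, which is A#.

A#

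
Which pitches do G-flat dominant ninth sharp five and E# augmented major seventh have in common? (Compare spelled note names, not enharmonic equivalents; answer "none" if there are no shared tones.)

none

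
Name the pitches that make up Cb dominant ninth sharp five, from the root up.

Cb dominant ninth sharp five is a dominant ninth sharp five built on C♭.
Root: C♭
Major 3rd (3rd): E♭
Augmented 5th (5th): G
Minor 7th (7th): B𝄫
Major 9th (9th): D♭

C♭ – E♭ – G – B𝄫 – D♭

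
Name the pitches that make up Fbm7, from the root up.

Fb – Abb – Cb – Ebb

Root Fb, quality minor seventh:
- root: Fb
- minor 3rd: Abb
- perfect 5th: Cb
- minor 7th: Ebb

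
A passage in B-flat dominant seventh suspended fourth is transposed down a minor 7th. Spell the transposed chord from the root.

C  F  G  B-flat

Transposed root: B-flat → C (minor 7th down). So we spell C dominant seventh suspended fourth:
C — root
F — perfect 4th
G — perfect 5th
B-flat — minor 7th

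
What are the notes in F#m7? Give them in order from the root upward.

Root F#, quality minor seventh:
F# — root
A — minor 3rd
C# — perfect 5th
E — minor 7th

F#  A  C#  E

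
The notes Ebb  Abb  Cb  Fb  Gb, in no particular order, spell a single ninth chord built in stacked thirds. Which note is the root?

Fb

Stacking in thirds gives Fb – Abb – Cb – Ebb – Gb, so Fb is the root — Fb minor ninth.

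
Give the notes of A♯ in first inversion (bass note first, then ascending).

A♯ = A#–C##–E#; first inversion → third (C##) lowest.

C##, E#, A#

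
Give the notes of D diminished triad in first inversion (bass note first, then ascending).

F, A-flat, D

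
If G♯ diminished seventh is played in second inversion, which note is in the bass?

G♯ diminished seventh in root position is G-sharp–B–D–F.
Second inversion places the fifth in the bass, which is D.

D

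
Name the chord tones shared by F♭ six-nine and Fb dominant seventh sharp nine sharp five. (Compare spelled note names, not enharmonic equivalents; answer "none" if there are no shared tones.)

F-flat – A-flat

F♭ six-nine = F-flat, A-flat, C-flat, D-flat, G-flat.
Fb dominant seventh sharp nine sharp five = F-flat, A-flat, C, E-double-flat, G.
Shared: F-flat, A-flat.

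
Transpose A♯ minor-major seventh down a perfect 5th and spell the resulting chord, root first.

D-sharp, F-sharp, A-sharp, C-double-sharp

A-sharp down a perfect 5th → D-sharp. New chord: D-sharp minor-major seventh.
root → D-sharp
3rd (minor 3rd) → F-sharp
5th (perfect 5th) → A-sharp
7th (major 7th) → C-double-sharp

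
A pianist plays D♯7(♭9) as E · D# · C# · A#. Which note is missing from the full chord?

The full D♯7(♭9) chord is D#, F##, A#, C#, E.
Comparing with the voicing, the major 3rd (3rd) — F## — is absent.

F##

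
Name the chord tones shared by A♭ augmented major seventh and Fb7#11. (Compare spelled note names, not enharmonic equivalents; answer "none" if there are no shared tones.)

A♭

A♭ augmented major seventh: A♭ C E G
Fb7#11: F♭ A♭ C♭ E𝄫 B♭
Common to both → A♭.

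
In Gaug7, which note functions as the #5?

Gaug7 is built on G; its 5th is an augmented 5th above the root.
A fifth above G uses the letter D, and the augmented 5th above G is D#.

D#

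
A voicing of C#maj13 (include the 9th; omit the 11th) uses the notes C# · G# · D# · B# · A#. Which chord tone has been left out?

E#

The full C#maj13 chord is C#, E#, G#, B#, D#, A#.
Comparing with the voicing, the major 3rd (3rd) — E# — is absent.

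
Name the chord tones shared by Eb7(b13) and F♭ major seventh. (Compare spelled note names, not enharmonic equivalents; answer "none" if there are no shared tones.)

Eb7(b13) = E♭, G, B♭, D♭, C♭.
F♭ major seventh = F♭, A♭, C♭, E♭.
Shared: E♭, C♭.

E♭  C♭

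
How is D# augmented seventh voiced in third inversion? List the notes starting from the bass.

D# augmented seventh = D-sharp–F-double-sharp–A-double-sharp–C-sharp; third inversion → seventh (C-sharp) lowest.

C-sharp, D-sharp, F-double-sharp, A-double-sharp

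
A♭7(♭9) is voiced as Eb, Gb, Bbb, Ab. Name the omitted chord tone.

A♭7(♭9) = Ab, C, Eb, Gb, Bbb. The voicing lacks the 3rd (major 3rd), C.

C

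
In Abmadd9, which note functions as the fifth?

Eb

Root of Abmadd9 = Ab. The 5th is a perfect 5th: Ab up a perfect 5th → Eb.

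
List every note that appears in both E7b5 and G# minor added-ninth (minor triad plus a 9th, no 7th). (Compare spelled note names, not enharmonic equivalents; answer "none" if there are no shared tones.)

G#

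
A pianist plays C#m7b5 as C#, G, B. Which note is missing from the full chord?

E

C#m7b5 = C#, E, G, B. The voicing lacks the 3rd (minor 3rd), E.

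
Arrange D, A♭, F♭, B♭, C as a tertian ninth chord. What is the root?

Arranged so that each adjacent pair is a third by letter name: B♭ – D – F♭ – A♭ – C.
The bottom of that stack, B♭, is the root (this is B♭ dominant ninth flat five).

B♭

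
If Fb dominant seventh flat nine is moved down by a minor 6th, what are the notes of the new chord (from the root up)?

F♭ down a minor 6th → A♭. New chord: A♭ dominant seventh flat nine.
Root: A♭
Major 3rd (3rd): C
Perfect 5th (5th): E♭
Minor 7th (7th): G♭
Minor 9th (9th): B𝄫

A♭, C, E♭, G♭, B𝄫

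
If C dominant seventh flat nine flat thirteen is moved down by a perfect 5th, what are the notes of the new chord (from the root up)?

F, A, C, E-flat, G-flat, D-flat

A perfect 5th down from C is F, so the new chord is F dominant seventh flat nine flat thirteen.
Root: F
Major 3rd (3rd): A
Perfect 5th (5th): C
Minor 7th (7th): E-flat
Minor 9th (9th): G-flat
Minor 13th (13th): D-flat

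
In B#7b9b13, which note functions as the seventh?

A#

Root of B#7b9b13 = B#. The 7th is a minor 7th: B# up a minor 7th → A#.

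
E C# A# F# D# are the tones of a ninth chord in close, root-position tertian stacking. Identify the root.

Stacking in thirds gives D# – F# – A# – C# – E, so D# is the root — D# minor seventh flat nine.

D#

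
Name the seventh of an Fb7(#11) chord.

Ebb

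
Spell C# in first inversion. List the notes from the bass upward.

E#, G#, C#

In root position, C# is C#–E#–G#.
First inversion puts the third (E#) in the bass.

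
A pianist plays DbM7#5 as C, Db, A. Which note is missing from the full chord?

F

The full DbM7#5 chord is Db, F, A, C.
Comparing with the voicing, the major 3rd (3rd) — F — is absent.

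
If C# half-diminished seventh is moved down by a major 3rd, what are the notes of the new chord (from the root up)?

A  C  E♭  G

Transposed root: C♯ → A (major 3rd down). So we spell A half-diminished seventh:
Root: A
Minor 3rd (3rd): C
Diminished 5th (5th): E♭
Minor 7th (7th): G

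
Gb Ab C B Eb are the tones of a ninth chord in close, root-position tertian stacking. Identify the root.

Arranged so that each adjacent pair is a third by letter name: Ab – C – Eb – Gb – B.
The bottom of that stack, Ab, is the root (this is Ab dominant seventh sharp nine).

Ab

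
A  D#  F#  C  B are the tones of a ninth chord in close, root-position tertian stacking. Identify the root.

Arranged so that each adjacent pair is a third by letter name: B – D# – F# – A – C.
The bottom of that stack, B, is the root (this is B dominant seventh flat nine).

B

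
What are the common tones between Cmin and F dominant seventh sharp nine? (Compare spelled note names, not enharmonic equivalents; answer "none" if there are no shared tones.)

Cmin = C, Eb, G.
F dominant seventh sharp nine = F, A, C, Eb, G#.
Shared: C, Eb.

C  Eb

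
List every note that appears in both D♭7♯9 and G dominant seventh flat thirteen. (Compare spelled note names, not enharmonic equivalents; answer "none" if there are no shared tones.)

F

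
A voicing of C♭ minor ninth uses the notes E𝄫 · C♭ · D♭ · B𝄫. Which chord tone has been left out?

G♭

The full C♭ minor ninth chord is C♭, E𝄫, G♭, B𝄫, D♭.
Comparing with the voicing, the perfect 5th (5th) — G♭ — is absent.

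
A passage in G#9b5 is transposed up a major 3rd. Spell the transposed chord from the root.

B# – D## – F# – A# – C##

G# up a major 3rd → B#. New chord: B# dominant ninth flat five.
B# — root
D## — major 3rd
F# — diminished 5th
A# — minor 7th
C## — major 9th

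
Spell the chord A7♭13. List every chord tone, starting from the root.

A  C#  E  G  F

A7♭13: dominant seventh flat thirteen on A.
Root: A
Major 3rd (3rd): C#
Perfect 5th (5th): E
Minor 7th (7th): G
Minor 13th (13th): F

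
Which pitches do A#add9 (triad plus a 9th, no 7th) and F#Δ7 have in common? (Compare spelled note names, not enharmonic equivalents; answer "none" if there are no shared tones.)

A#add9 = A#, C##, E#, B#.
F#Δ7 = F#, A#, C#, E#.
Shared: A#, E#.

A#  E#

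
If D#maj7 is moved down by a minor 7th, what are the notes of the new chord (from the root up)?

E♯, G𝄪, B♯, D𝄪

A minor 7th down from D♯ is E♯, so the new chord is E♯ major seventh.
root → E♯
3rd (major 3rd) → G𝄪
5th (perfect 5th) → B♯
7th (major 7th) → D𝄪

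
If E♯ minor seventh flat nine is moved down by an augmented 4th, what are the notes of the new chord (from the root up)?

E-sharp down an augmented 4th → B. New chord: B minor seventh flat nine.
Root: B
Minor 3rd (3rd): D
Perfect 5th (5th): F-sharp
Minor 7th (7th): A
Minor 9th (9th): C

B D F-sharp A C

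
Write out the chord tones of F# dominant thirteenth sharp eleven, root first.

Root F-sharp, quality dominant thirteenth sharp eleven:
F-sharp — root
A-sharp — major 3rd
C-sharp — perfect 5th
E — minor 7th
G-sharp — major 9th
B-sharp — augmented 11th
D-sharp — major 13th

F-sharp, A-sharp, C-sharp, E, G-sharp, B-sharp, D-sharp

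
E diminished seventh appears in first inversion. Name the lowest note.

G

E diminished seventh = E–G–B♭–D♭. First inversion → third in the bass = G.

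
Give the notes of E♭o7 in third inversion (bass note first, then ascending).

E♭o7 = E♭–G♭–B𝄫–D𝄫; third inversion → seventh (D𝄫) lowest.

D𝄫 – E♭ – G♭ – B𝄫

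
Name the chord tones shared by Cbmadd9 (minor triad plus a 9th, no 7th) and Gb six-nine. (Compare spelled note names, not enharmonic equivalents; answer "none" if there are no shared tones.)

Gb – Db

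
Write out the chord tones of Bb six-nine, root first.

B-flat  D  F  G  C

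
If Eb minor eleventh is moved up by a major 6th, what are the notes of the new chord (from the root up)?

C  Eb  G  Bb  D  F

Transposed root: Eb → C (major 6th up). So we spell C minor eleventh:
root → C
3rd (minor 3rd) → Eb
5th (perfect 5th) → G
7th (minor 7th) → Bb
9th (major 9th) → D
11th (perfect 11th) → F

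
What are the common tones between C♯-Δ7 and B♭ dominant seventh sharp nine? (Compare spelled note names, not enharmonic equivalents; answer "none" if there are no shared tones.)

C♯-Δ7: C# E G# B#
B♭ dominant seventh sharp nine: Bb D F Ab C#
Common to both → C#.

C#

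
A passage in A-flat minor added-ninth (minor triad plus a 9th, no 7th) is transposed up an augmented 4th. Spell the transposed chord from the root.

D F A E

Transposed root: Ab → D (augmented 4th up). So we spell D minor added-ninth:
root → D
3rd (minor 3rd) → F
5th (perfect 5th) → A
9th (major 9th) → E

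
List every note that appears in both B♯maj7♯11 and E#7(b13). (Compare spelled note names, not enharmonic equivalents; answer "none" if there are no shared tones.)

B♯maj7♯11: B# D## F## A## E##
E#7(b13): E# G## B# D# C#
Common to both → B#.

B#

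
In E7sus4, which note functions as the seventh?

D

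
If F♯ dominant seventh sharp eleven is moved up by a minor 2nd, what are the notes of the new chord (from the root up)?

G  B  D  F  C#

A minor 2nd up from F# is G, so the new chord is G dominant seventh sharp eleven.
G — root
B — major 3rd
D — perfect 5th
F — minor 7th
C# — augmented 11th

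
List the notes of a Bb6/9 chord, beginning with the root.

Root Bb, quality six-nine:
Root: Bb
Major 3rd (3rd): D
Perfect 5th (5th): F
Major 6th (6th): G
Major 9th (9th): C

Bb, D, F, G, C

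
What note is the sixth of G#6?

Root of G#6 = G#. The 6th is a major 6th: G# up a major 6th → E#.

E#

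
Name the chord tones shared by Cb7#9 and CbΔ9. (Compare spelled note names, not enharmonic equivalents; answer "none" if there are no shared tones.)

Cb Eb Gb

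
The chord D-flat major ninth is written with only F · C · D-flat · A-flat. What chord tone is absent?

D-flat major ninth = D-flat, F, A-flat, C, E-flat. The voicing lacks the 9th (major 9th), E-flat.

E-flat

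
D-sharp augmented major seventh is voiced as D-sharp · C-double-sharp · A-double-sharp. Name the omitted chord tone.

F-double-sharp

The full D-sharp augmented major seventh chord is D-sharp, F-double-sharp, A-double-sharp, C-double-sharp.
Comparing with the voicing, the major 3rd (3rd) — F-double-sharp — is absent.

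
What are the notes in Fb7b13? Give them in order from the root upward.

F♭ – A♭ – C♭ – E𝄫 – D𝄫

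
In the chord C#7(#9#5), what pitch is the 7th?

B

Root of C#7(#9#5) = C#. The 7th is a minor 7th: C# up a minor 7th → B.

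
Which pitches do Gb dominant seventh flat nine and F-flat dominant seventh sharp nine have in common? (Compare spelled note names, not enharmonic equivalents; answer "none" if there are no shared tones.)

F-flat

Gb dominant seventh flat nine = G-flat, B-flat, D-flat, F-flat, A-double-flat.
F-flat dominant seventh sharp nine = F-flat, A-flat, C-flat, E-double-flat, G.
Shared: F-flat.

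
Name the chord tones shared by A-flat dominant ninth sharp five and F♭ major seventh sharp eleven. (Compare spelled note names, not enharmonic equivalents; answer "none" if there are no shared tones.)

A-flat, B-flat

A-flat dominant ninth sharp five: A-flat C E G-flat B-flat
F♭ major seventh sharp eleven: F-flat A-flat C-flat E-flat B-flat
Common to both → A-flat, B-flat.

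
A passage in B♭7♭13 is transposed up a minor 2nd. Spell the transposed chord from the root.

Cb Eb Gb Bbb Abb

Bb up a minor 2nd → Cb. New chord: Cb dominant seventh flat thirteen.
root → Cb
3rd (major 3rd) → Eb
5th (perfect 5th) → Gb
7th (minor 7th) → Bbb
13th (minor 13th) → Abb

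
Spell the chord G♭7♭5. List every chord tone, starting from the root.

Root Gb, quality dominant seventh flat five:
Gb — root
Bb — major 3rd
Dbb — diminished 5th
Fb — minor 7th

Gb, Bb, Dbb, Fb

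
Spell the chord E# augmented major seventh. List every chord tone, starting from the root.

E# augmented major seventh: augmented major seventh on E#.
- root: E#
- major 3rd: G##
- augmented 5th: B##
- major 7th: D##

E#  G##  B##  D##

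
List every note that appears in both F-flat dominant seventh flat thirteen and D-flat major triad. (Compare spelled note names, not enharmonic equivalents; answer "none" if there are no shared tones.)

A-flat

F-flat dominant seventh flat thirteen: F-flat A-flat C-flat E-double-flat D-double-flat
D-flat major triad: D-flat F A-flat
Common to both → A-flat.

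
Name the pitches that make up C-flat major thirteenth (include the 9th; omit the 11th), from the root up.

Root Cb, quality major thirteenth:
Root: Cb
Major 3rd (3rd): Eb
Perfect 5th (5th): Gb
Major 7th (7th): Bb
Major 9th (9th): Db
Major 13th (13th): Ab

Cb, Eb, Gb, Bb, Db, Ab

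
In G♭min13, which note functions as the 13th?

Eb

Root of G♭min13 = Gb. The 13th is a major 13th: Gb up a major 13th → Eb.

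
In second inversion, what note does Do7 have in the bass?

A♭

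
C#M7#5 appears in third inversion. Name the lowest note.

C#M7#5 = C#–E#–G##–B#. Third inversion → seventh in the bass = B#.

B#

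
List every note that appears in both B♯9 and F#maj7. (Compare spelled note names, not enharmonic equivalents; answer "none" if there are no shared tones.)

B♯9 = B#, D##, F##, A#, C##.
F#maj7 = F#, A#, C#, E#.
Shared: A#.

A#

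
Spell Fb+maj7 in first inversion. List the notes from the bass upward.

Ab  C  Eb  Fb

Fb+maj7 = Fb–Ab–C–Eb; first inversion → third (Ab) lowest.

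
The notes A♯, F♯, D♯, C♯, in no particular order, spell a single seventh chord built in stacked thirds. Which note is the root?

Arranged so that each adjacent pair is a third by letter name: D♯ – F♯ – A♯ – C♯.
The bottom of that stack, D♯, is the root (this is D♯ minor seventh).

D♯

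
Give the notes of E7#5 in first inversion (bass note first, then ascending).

E7#5 = E–G#–B#–D; first inversion → third (G#) lowest.

G#  B#  D  E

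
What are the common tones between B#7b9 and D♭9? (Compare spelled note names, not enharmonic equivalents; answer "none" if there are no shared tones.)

B#7b9 = B#, D##, F##, A#, C#.
D♭9 = Db, F, Ab, Cb, Eb.
Shared: none.

none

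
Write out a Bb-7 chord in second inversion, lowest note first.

In root position, Bb-7 is B♭–D♭–F–A♭.
Second inversion puts the fifth (F) in the bass.

F, A♭, B♭, D♭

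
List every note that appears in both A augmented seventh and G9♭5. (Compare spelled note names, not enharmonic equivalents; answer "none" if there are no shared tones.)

A G

A augmented seventh = A, C♯, E♯, G.
G9♭5 = G, B, D♭, F, A.
Shared: A, G.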